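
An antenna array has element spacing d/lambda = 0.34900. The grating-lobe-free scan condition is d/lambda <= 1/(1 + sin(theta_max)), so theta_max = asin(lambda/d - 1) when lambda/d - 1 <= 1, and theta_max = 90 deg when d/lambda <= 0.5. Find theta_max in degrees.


lambda/d - 1 = 1/0.34900 - 1 = 1.865330 >= 1
d/lambda <= 0.5, so the array can scan to endfire without grating lobes: theta_max = 90 deg

90 deg


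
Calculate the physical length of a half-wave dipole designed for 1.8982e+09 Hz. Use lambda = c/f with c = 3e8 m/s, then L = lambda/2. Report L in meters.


lambda = c / f = 3.0000e+08 / 1.8982e+09 = 0.1580445 m
L = lambda / 2 = 0.1580445 / 2 = 0.07902 m

0.07902 m


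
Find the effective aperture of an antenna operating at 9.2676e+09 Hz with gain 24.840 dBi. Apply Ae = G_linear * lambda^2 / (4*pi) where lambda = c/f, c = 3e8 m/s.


lambda = c / f = 3.0000e+08 / 9.2676e+09 = 0.03237084 m
G_linear = 10^(24.840/10) = 304.7895
Ae = G_linear * lambda^2 / (4*pi) = 304.7895 * 0.03237084^2 / (4*pi) = 0.02542 m^2

0.02542 m^2


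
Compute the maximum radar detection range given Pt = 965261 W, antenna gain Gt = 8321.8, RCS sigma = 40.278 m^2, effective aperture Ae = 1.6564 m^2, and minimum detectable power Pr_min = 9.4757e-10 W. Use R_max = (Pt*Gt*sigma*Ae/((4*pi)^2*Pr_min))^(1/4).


R^4 = 965261*8321.8*40.278*1.6564 / ((4*pi)^2 * 9.4757e-10) = 3.581493e+18
R_max = 3.581493e+18^0.25 = 43503 m

43503 m


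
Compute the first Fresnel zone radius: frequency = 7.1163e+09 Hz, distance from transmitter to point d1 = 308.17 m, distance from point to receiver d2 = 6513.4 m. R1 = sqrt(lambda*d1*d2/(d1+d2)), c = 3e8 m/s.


lambda = c / f = 3.0000e+08 / 7.1163e+09 = 0.04215674 m
R1 = sqrt(0.04215674 * 308.17 * 6513.4 / (308.17 + 6513.4)) = 3.522 m

3.522 m


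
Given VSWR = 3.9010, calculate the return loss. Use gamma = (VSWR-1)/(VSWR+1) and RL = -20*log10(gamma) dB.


gamma = (3.9010 - 1) / (3.9010 + 1) = 0.5919200
RL = -20 * log10(0.5919200) = 4.555 dB

4.555 dB


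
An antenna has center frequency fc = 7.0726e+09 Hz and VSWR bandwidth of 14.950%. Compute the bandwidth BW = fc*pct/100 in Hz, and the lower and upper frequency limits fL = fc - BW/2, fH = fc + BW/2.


BW = 7.0726e+09 * 14.950/100 = 1.057354e+09 Hz
fL = 7.0726e+09 - 1.057354e+09/2 = 6.544e+09 Hz
fH = 7.0726e+09 + 1.057354e+09/2 = 7.601e+09 Hz

BW=1.057e+09 Hz, fL=6.544e+09 Hz, fH=7.601e+09 Hz


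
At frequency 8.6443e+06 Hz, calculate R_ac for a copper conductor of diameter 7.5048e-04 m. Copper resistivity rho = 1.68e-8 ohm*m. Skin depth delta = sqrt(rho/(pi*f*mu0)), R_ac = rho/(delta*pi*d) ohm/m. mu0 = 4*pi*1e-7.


delta = sqrt(1.68e-8 / (pi * 8.6443e+06 * 4*pi*1e-7)) = 2.218758e-05 m
R_ac = 1.68e-8 / (2.218758e-05 * pi * 7.5048e-04) = 0.3212 ohm/m

0.3212 ohm/m


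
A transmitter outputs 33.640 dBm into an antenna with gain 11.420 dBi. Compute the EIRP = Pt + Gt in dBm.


EIRP = Pt + Gt = 33.640 + 11.420 = 45.06 dBm

45.06 dBm


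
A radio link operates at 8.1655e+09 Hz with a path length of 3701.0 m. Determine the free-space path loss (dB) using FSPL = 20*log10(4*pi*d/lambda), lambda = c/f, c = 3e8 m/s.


lambda = c / f = 3.0000e+08 / 8.1655e+09 = 0.03673994 m
FSPL = 20 * log10(4*pi*3701.0/0.03673994) = 122.0 dB

122.0 dB


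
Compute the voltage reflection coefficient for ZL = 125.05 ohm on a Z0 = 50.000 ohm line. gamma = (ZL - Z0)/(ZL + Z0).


gamma = (125.05 - 50.000) / (125.05 + 50.000) = 0.4287

0.4287


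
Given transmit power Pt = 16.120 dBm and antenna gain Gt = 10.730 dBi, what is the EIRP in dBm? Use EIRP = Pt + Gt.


EIRP = Pt + Gt = 16.120 + 10.730 = 26.85 dBm

26.85 dBm


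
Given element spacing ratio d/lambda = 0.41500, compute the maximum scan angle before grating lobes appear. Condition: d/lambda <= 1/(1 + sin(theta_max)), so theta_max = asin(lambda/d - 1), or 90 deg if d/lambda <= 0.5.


lambda/d - 1 = 1/0.41500 - 1 = 1.409639 >= 1
d/lambda <= 0.5, so the array can scan to endfire without grating lobes: theta_max = 90 deg

90 deg


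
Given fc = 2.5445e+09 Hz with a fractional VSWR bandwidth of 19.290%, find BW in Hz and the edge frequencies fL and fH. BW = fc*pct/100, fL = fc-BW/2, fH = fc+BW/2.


BW = 2.5445e+09 * 19.290/100 = 4.908340e+08 Hz
fL = 2.5445e+09 - 4.908340e+08/2 = 2.299e+09 Hz
fH = 2.5445e+09 + 4.908340e+08/2 = 2.790e+09 Hz

BW=4.908e+08 Hz, fL=2.299e+09 Hz, fH=2.790e+09 Hz


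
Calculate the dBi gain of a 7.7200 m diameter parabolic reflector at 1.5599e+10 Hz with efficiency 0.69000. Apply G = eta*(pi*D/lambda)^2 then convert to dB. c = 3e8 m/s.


lambda = c / f = 3.0000e+08 / 1.5599e+10 = 0.01923200 m
G_linear = 0.69000 * (pi * 7.7200 / 0.01923200)^2 = 1.097323e+06
G_dBi = 10 * log10(1.097323e+06) = 60.40 dBi

60.40 dBi


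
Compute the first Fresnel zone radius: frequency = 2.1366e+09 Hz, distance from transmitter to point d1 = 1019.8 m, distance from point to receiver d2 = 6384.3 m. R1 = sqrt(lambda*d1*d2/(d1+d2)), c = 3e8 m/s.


lambda = c / f = 3.0000e+08 / 2.1366e+09 = 0.1404100 m
R1 = sqrt(0.1404100 * 1019.8 * 6384.3 / (1019.8 + 6384.3)) = 11.11 m

11.11 m


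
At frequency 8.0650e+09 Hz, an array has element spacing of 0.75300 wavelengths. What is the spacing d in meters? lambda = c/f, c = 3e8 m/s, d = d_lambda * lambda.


lambda = c / f = 3.0000e+08 / 8.0650e+09 = 0.03719777 m
d = 0.75300 * 0.03719777 = 0.02801 m

0.02801 m


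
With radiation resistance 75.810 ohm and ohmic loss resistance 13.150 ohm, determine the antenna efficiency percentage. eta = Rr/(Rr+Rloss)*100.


eta = 75.810 / (75.810 + 13.150) * 100 = 85.22%

85.22%


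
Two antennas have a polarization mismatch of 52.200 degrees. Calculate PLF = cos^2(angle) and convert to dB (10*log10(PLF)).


PLF_linear = cos^2(52.200 deg) = 0.3756551
PLF_dB = 10 * log10(0.3756551) = -4.252 dB

-4.252 dB


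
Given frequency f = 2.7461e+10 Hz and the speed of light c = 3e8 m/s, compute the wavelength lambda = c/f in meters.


lambda = c / f = 3.0000e+08 / 2.7461e+10 = 0.01092 m

0.01092 m


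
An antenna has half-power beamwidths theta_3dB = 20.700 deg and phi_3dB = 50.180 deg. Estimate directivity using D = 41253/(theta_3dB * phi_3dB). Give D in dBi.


D_linear = 41253 / (20.700 * 50.180) = 39.71500
D_dBi = 10 * log10(39.71500) = 15.99 dBi

15.99 dBi


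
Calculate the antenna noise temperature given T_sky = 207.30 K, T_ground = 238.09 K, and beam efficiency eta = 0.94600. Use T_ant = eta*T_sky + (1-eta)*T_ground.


T_ant = 0.94600 * 207.30 + (1 - 0.94600) * 238.09 = 209.0 K

209.0 K


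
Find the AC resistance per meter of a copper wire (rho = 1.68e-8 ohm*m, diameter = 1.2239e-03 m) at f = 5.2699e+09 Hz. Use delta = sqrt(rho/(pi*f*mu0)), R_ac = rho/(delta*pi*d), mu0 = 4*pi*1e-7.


delta = sqrt(1.68e-8 / (pi * 5.2699e+09 * 4*pi*1e-7)) = 8.986148e-07 m
R_ac = 1.68e-8 / (8.986148e-07 * pi * 1.2239e-03) = 4.862 ohm/m

4.862 ohm/m


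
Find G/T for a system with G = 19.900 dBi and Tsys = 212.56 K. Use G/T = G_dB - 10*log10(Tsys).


G/T = 19.900 - 10*log10(212.56) = 19.900 - 23.27482 = -3.375 dB/K

-3.375 dB/K


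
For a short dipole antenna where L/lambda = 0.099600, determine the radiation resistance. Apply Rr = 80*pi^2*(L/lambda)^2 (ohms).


Rr = 80 * pi^2 * (0.099600)^2 = 80 * 9.869604 * 9.920160e-03 = 7.833 ohm

7.833 ohm


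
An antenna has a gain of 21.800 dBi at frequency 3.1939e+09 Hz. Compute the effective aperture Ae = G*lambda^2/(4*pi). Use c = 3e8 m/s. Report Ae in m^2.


lambda = c / f = 3.0000e+08 / 3.1939e+09 = 0.09392905 m
G_linear = 10^(21.800/10) = 151.3561
Ae = G_linear * lambda^2 / (4*pi) = 151.3561 * 0.09392905^2 / (4*pi) = 0.1063 m^2

0.1063 m^2


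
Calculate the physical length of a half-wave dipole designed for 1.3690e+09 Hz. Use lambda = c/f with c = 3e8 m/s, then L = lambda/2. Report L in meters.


lambda = c / f = 3.0000e+08 / 1.3690e+09 = 0.2191381 m
L = lambda / 2 = 0.2191381 / 2 = 0.1096 m

0.1096 m


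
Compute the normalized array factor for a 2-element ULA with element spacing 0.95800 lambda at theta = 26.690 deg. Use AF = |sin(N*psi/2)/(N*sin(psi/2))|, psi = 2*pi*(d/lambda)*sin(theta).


psi = 2*pi*0.95800*sin(26.690 deg) = 2.703643 rad
AF = |sin(2*2.703643/2) / (2*sin(2.703643/2))| = 0.2172

0.2172


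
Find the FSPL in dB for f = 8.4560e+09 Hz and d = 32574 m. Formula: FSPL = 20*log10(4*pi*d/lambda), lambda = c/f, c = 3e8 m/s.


lambda = c / f = 3.0000e+08 / 8.4560e+09 = 0.03547777 m
FSPL = 20 * log10(4*pi*32574/0.03547777) = 141.2 dB

141.2 dB


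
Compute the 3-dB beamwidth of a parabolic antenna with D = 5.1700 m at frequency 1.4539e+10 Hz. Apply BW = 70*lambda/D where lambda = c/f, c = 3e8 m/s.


lambda = c / f = 3.0000e+08 / 1.4539e+10 = 0.02063416 m
BW = 70 * 0.02063416 / 5.1700 = 0.2794 deg

0.2794 deg


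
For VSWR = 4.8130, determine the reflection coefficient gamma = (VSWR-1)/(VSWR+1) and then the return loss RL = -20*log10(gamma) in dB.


gamma = (4.8130 - 1) / (4.8130 + 1) = 0.6559436
RL = -20 * log10(0.6559436) = 3.663 dB

3.663 dB


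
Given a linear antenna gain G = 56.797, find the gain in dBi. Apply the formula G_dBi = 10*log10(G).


G_dBi = 10 * log10(56.797) = 17.54 dBi

17.54 dBi


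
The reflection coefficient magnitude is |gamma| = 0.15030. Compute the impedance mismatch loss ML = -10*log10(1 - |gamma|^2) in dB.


ML = -10 * log10(1 - 0.15030^2) = -10 * log10(0.97740991) = 0.09923 dB

0.09923 dB


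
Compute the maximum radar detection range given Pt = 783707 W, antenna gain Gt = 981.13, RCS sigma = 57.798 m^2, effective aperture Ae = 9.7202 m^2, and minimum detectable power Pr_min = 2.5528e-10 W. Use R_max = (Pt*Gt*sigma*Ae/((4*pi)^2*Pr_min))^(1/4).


R^4 = 783707*981.13*57.798*9.7202 / ((4*pi)^2 * 2.5528e-10) = 1.071598e+19
R_max = 1.071598e+19^0.25 = 57215 m

57215 m


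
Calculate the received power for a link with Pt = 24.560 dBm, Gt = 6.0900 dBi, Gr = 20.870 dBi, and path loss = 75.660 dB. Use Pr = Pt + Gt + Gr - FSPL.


Pr = 24.560 + 6.0900 + 20.870 - 75.660 = -24.14 dBm

-24.14 dBm


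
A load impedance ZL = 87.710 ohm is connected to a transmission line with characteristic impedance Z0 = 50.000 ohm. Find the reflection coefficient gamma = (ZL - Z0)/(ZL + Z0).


gamma = (87.710 - 50.000) / (87.710 + 50.000) = 0.2738

0.2738


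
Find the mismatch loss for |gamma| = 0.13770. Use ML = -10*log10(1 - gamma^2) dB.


ML = -10 * log10(1 - 0.13770^2) = -10 * log10(0.98103871) = 0.08314 dB

0.08314 dB


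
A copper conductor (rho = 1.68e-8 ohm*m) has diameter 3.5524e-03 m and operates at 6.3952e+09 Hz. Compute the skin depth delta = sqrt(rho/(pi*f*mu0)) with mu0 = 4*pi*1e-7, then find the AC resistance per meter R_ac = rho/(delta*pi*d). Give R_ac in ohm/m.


delta = sqrt(1.68e-8 / (pi * 6.3952e+09 * 4*pi*1e-7)) = 8.157324e-07 m
R_ac = 1.68e-8 / (8.157324e-07 * pi * 3.5524e-03) = 1.845 ohm/m

1.845 ohm/m


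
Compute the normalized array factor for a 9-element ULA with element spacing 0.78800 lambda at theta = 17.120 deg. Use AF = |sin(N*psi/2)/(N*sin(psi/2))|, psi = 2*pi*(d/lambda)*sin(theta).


psi = 2*pi*0.78800*sin(17.120 deg) = 1.457490 rad
AF = |sin(9*1.457490/2) / (9*sin(1.457490/2))| = 0.04539

0.04539


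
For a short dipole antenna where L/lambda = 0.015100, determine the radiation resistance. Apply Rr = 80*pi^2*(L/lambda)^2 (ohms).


Rr = 80 * pi^2 * (0.015100)^2 = 80 * 9.869604 * 2.280100e-04 = 0.1800 ohm

0.1800 ohm


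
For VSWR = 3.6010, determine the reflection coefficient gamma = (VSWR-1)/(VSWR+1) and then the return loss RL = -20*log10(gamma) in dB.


gamma = (3.6010 - 1) / (3.6010 + 1) = 0.5653119
RL = -20 * log10(0.5653119) = 4.954 dB

4.954 dB


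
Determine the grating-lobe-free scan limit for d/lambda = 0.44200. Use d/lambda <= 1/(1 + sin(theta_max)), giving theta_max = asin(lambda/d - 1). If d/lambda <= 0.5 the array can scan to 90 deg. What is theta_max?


lambda/d - 1 = 1/0.44200 - 1 = 1.262443 >= 1
d/lambda <= 0.5, so the array can scan to endfire without grating lobes: theta_max = 90 deg

90 deg


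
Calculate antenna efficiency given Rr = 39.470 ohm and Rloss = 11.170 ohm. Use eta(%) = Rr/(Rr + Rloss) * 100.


eta = 39.470 / (39.470 + 11.170) * 100 = 77.94%

77.94%


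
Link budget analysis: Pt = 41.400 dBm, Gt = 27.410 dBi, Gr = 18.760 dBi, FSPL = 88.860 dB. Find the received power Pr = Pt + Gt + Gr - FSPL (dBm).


Pr = 41.400 + 27.410 + 18.760 - 88.860 = -1.29 dBm

-1.29 dBm


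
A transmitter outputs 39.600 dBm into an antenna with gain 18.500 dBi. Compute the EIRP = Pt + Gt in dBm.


EIRP = Pt + Gt = 39.600 + 18.500 = 58.10 dBm

58.10 dBm


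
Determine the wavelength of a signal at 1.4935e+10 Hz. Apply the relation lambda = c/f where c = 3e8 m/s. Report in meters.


lambda = c / f = 3.0000e+08 / 1.4935e+10 = 0.02009 m

0.02009 m


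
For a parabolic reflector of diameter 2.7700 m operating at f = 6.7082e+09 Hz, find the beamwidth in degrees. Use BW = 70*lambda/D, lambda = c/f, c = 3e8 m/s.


lambda = c / f = 3.0000e+08 / 6.7082e+09 = 0.04472139 m
BW = 70 * 0.04472139 / 2.7700 = 1.130 deg

1.130 deg


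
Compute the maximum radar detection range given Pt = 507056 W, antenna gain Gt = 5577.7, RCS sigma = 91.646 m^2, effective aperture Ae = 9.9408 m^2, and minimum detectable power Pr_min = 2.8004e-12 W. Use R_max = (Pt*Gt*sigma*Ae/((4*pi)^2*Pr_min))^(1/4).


R^4 = 507056*5577.7*91.646*9.9408 / ((4*pi)^2 * 2.8004e-12) = 5.826478e+21
R_max = 5.826478e+21^0.25 = 276281 m

276281 m


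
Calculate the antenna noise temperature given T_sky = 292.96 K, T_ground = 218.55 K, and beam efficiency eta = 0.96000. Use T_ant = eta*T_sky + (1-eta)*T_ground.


T_ant = 0.96000 * 292.96 + (1 - 0.96000) * 218.55 = 290.0 K

290.0 K


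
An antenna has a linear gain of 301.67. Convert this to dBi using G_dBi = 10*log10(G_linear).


G_dBi = 10 * log10(301.67) = 24.80 dBi

24.80 dBi


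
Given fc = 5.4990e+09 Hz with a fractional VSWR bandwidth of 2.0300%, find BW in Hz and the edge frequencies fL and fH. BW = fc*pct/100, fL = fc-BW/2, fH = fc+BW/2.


BW = 5.4990e+09 * 2.0300/100 = 1.116297e+08 Hz
fL = 5.4990e+09 - 1.116297e+08/2 = 5.443e+09 Hz
fH = 5.4990e+09 + 1.116297e+08/2 = 5.555e+09 Hz

BW=1.116e+08 Hz, fL=5.443e+09 Hz, fH=5.555e+09 Hz


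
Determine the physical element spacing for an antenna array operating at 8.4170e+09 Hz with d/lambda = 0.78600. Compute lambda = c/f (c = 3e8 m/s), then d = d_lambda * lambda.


lambda = c / f = 3.0000e+08 / 8.4170e+09 = 0.03564215 m
d = 0.78600 * 0.03564215 = 0.02801 m

0.02801 m


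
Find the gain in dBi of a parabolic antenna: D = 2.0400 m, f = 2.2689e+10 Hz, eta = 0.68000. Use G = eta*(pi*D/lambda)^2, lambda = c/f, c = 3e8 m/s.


lambda = c / f = 3.0000e+08 / 2.2689e+10 = 0.01322227 m
G_linear = 0.68000 * (pi * 2.0400 / 0.01322227)^2 = 159755.9
G_dBi = 10 * log10(159755.9) = 52.03 dBi

52.03 dBi


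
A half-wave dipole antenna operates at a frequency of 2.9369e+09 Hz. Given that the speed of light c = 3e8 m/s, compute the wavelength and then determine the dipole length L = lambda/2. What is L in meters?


lambda = c / f = 3.0000e+08 / 2.9369e+09 = 0.1021485 m
L = lambda / 2 = 0.1021485 / 2 = 0.05107 m

0.05107 m


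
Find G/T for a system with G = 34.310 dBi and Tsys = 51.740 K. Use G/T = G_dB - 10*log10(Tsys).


G/T = 34.310 - 10*log10(51.740) = 34.310 - 17.13826 = 17.17 dB/K

17.17 dB/K


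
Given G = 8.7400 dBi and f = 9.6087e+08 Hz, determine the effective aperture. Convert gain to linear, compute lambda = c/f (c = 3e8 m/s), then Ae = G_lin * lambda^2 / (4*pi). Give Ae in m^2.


lambda = c / f = 3.0000e+08 / 9.6087e+08 = 0.3122171 m
G_linear = 10^(8.7400/10) = 7.481695
Ae = G_linear * lambda^2 / (4*pi) = 7.481695 * 0.3122171^2 / (4*pi) = 0.05804 m^2

0.05804 m^2


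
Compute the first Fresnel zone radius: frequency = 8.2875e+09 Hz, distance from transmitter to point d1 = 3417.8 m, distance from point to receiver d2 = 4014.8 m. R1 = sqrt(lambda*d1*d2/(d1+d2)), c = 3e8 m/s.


lambda = c / f = 3.0000e+08 / 8.2875e+09 = 0.03619910 m
R1 = sqrt(0.03619910 * 3417.8 * 4014.8 / (3417.8 + 4014.8)) = 8.175 m

8.175 m


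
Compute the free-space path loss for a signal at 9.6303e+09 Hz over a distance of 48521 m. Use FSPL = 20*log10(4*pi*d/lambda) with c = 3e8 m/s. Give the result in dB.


lambda = c / f = 3.0000e+08 / 9.6303e+09 = 0.03115168 m
FSPL = 20 * log10(4*pi*48521/0.03115168) = 145.8 dB

145.8 dB


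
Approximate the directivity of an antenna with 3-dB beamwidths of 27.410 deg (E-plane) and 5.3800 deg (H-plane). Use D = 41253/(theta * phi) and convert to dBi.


D_linear = 41253 / (27.410 * 5.3800) = 279.7462
D_dBi = 10 * log10(279.7462) = 24.47 dBi

24.47 dBi


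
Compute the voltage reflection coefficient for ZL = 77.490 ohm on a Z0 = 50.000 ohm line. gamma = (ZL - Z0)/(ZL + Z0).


gamma = (77.490 - 50.000) / (77.490 + 50.000) = 0.2156

0.2156


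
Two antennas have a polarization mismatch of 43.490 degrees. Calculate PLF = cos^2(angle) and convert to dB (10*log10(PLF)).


PLF_linear = cos^2(43.490 deg) = 0.5263423
PLF_dB = 10 * log10(0.5263423) = -2.787 dB

-2.787 dB


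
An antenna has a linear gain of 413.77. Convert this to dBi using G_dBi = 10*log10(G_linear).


G_dBi = 10 * log10(413.77) = 26.17 dBi

26.17 dBi


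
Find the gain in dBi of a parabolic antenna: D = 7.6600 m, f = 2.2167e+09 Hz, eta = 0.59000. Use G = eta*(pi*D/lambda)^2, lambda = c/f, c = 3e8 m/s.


lambda = c / f = 3.0000e+08 / 2.2167e+09 = 0.1353363 m
G_linear = 0.59000 * (pi * 7.6600 / 0.1353363)^2 = 18654.37
G_dBi = 10 * log10(18654.37) = 42.71 dBi

42.71 dBi


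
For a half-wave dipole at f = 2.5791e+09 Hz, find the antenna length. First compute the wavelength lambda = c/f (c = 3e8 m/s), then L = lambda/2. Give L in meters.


lambda = c / f = 3.0000e+08 / 2.5791e+09 = 0.1163196 m
L = lambda / 2 = 0.1163196 / 2 = 0.05816 m

0.05816 m


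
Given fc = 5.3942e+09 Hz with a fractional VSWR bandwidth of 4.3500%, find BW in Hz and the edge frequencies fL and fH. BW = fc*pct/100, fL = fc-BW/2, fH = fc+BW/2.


BW = 5.3942e+09 * 4.3500/100 = 2.346477e+08 Hz
fL = 5.3942e+09 - 2.346477e+08/2 = 5.277e+09 Hz
fH = 5.3942e+09 + 2.346477e+08/2 = 5.512e+09 Hz

BW=2.346e+08 Hz, fL=5.277e+09 Hz, fH=5.512e+09 Hz


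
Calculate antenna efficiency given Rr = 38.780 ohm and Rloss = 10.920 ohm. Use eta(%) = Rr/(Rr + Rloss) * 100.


eta = 38.780 / (38.780 + 10.920) * 100 = 78.03%

78.03%


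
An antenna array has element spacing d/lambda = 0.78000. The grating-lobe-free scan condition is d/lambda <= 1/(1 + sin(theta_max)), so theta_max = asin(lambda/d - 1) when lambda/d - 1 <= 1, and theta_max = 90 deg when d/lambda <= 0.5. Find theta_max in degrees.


lambda/d - 1 = 1/0.78000 - 1 = 0.2820513
theta_max = asin(0.2820513) = 16.38 deg

16.38 deg


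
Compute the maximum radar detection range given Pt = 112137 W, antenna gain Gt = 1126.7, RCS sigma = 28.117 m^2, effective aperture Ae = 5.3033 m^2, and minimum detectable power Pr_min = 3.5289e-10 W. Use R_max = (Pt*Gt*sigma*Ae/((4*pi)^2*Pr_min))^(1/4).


R^4 = 112137*1126.7*28.117*5.3033 / ((4*pi)^2 * 3.5289e-10) = 3.380752e+17
R_max = 3.380752e+17^0.25 = 24113 m

24113 m


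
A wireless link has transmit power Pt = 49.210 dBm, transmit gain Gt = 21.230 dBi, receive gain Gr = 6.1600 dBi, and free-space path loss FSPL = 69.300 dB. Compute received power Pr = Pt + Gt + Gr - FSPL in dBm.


Pr = 49.210 + 21.230 + 6.1600 - 69.300 = 7.30 dBm

7.30 dBm


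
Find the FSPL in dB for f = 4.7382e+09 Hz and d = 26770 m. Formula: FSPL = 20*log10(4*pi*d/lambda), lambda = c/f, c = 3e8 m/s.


lambda = c / f = 3.0000e+08 / 4.7382e+09 = 0.06331518 m
FSPL = 20 * log10(4*pi*26770/0.06331518) = 134.5 dB

134.5 dB


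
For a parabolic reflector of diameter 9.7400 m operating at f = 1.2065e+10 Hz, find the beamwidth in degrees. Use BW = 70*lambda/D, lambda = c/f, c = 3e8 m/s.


lambda = c / f = 3.0000e+08 / 1.2065e+10 = 0.02486531 m
BW = 70 * 0.02486531 / 9.7400 = 0.1787 deg

0.1787 deg


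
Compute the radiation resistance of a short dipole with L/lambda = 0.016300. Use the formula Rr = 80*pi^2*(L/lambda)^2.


Rr = 80 * pi^2 * (0.016300)^2 = 80 * 9.869604 * 2.656900e-04 = 0.2098 ohm

0.2098 ohm


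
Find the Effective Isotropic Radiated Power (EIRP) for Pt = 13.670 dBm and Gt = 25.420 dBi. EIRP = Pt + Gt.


EIRP = Pt + Gt = 13.670 + 25.420 = 39.09 dBm

39.09 dBm


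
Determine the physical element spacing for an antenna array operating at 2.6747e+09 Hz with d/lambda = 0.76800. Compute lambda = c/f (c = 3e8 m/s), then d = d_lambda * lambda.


lambda = c / f = 3.0000e+08 / 2.6747e+09 = 0.1121621 m
d = 0.76800 * 0.1121621 = 0.08614 m

0.08614 m


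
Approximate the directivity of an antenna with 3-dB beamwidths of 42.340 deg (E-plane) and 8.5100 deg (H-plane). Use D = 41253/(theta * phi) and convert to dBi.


D_linear = 41253 / (42.340 * 8.5100) = 114.4920
D_dBi = 10 * log10(114.4920) = 20.59 dBi

20.59 dBi


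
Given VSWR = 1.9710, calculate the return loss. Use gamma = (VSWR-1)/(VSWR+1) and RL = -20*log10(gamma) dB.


gamma = (1.9710 - 1) / (1.9710 + 1) = 0.3268260
RL = -20 * log10(0.3268260) = 9.714 dB

9.714 dB


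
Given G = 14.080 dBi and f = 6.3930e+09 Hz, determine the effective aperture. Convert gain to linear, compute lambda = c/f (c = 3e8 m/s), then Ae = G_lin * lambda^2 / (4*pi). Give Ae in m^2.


lambda = c / f = 3.0000e+08 / 6.3930e+09 = 0.04692633 m
G_linear = 10^(14.080/10) = 25.58586
Ae = G_linear * lambda^2 / (4*pi) = 25.58586 * 0.04692633^2 / (4*pi) = 4.484e-03 m^2

4.484e-03 m^2


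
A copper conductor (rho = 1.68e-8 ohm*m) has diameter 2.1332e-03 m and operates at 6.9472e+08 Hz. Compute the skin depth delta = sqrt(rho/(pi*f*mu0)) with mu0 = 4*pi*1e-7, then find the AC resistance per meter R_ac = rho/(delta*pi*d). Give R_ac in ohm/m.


delta = sqrt(1.68e-8 / (pi * 6.9472e+08 * 4*pi*1e-7)) = 2.474970e-06 m
R_ac = 1.68e-8 / (2.474970e-06 * pi * 2.1332e-03) = 1.013 ohm/m

1.013 ohm/m


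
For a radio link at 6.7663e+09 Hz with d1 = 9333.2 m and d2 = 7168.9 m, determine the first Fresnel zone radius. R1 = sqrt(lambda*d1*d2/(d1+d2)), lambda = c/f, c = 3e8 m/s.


lambda = c / f = 3.0000e+08 / 6.7663e+09 = 0.04433738 m
R1 = sqrt(0.04433738 * 9333.2 * 7168.9 / (9333.2 + 7168.9)) = 13.41 m

13.41 m


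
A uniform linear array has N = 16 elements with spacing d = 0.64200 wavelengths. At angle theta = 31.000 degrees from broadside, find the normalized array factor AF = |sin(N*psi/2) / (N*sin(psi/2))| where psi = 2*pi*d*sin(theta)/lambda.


psi = 2*pi*0.64200*sin(31.000 deg) = 2.077563 rad
AF = |sin(16*2.077563/2) / (16*sin(2.077563/2))| = 0.05737

0.05737


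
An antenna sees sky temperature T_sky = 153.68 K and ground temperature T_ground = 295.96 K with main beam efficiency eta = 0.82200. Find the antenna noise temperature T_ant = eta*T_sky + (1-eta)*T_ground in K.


T_ant = 0.82200 * 153.68 + (1 - 0.82200) * 295.96 = 179.0 K

179.0 K


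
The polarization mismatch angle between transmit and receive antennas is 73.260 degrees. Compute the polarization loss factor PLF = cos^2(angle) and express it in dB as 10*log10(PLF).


PLF_linear = cos^2(73.260 deg) = 0.08296078
PLF_dB = 10 * log10(0.08296078) = -10.81 dB

-10.81 dB


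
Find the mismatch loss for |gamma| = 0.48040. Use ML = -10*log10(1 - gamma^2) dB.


ML = -10 * log10(1 - 0.48040^2) = -10 * log10(0.76921584) = 1.140 dB

1.140 dB


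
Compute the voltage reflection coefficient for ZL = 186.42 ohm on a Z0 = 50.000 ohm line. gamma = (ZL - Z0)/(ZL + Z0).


gamma = (186.42 - 50.000) / (186.42 + 50.000) = 0.5770

0.5770


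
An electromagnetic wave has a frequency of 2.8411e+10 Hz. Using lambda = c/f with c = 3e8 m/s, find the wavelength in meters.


lambda = c / f = 3.0000e+08 / 2.8411e+10 = 0.01056 m

0.01056 m


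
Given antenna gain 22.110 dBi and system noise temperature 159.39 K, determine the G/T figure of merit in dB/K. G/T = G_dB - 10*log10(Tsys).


G/T = 22.110 - 10*log10(159.39) = 22.110 - 22.02461 = 0.08539 dB/K

0.08539 dB/K


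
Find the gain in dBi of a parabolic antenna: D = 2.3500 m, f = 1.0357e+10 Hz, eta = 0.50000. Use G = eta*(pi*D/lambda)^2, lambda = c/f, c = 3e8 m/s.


lambda = c / f = 3.0000e+08 / 1.0357e+10 = 0.02896592 m
G_linear = 0.50000 * (pi * 2.3500 / 0.02896592)^2 = 32481.11
G_dBi = 10 * log10(32481.11) = 45.12 dBi

45.12 dBi


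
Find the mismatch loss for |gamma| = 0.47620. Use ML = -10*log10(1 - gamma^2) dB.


ML = -10 * log10(1 - 0.47620^2) = -10 * log10(0.77323356) = 1.117 dB

1.117 dB


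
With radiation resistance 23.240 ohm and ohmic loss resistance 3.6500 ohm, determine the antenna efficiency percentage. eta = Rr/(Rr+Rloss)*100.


eta = 23.240 / (23.240 + 3.6500) * 100 = 86.43%

86.43%


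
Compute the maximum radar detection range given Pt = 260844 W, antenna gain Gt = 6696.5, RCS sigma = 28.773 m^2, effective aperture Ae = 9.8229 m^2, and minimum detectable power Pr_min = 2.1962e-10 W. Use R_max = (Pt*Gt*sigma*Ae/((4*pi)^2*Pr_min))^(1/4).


R^4 = 260844*6696.5*28.773*9.8229 / ((4*pi)^2 * 2.1962e-10) = 1.423515e+19
R_max = 1.423515e+19^0.25 = 61424 m

61424 m


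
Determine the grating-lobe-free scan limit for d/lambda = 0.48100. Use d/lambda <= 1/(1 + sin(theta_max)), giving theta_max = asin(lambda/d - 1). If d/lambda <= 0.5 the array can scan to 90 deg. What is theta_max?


lambda/d - 1 = 1/0.48100 - 1 = 1.079002 >= 1
d/lambda <= 0.5, so the array can scan to endfire without grating lobes: theta_max = 90 deg

90 deg


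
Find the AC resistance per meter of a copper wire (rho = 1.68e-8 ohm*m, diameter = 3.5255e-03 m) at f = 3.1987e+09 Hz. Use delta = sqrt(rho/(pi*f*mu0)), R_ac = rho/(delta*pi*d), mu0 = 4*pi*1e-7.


delta = sqrt(1.68e-8 / (pi * 3.1987e+09 * 4*pi*1e-7)) = 1.153421e-06 m
R_ac = 1.68e-8 / (1.153421e-06 * pi * 3.5255e-03) = 1.315 ohm/m

1.315 ohm/m


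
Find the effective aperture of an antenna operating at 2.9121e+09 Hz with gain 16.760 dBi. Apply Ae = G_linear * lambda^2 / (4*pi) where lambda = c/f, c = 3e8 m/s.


lambda = c / f = 3.0000e+08 / 2.9121e+09 = 0.1030184 m
G_linear = 10^(16.760/10) = 47.42420
Ae = G_linear * lambda^2 / (4*pi) = 47.42420 * 0.1030184^2 / (4*pi) = 0.04005 m^2

0.04005 m^2


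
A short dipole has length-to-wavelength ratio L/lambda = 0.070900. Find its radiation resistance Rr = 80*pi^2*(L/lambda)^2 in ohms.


Rr = 80 * pi^2 * (0.070900)^2 = 80 * 9.869604 * 5.026810e-03 = 3.969 ohm

3.969 ohm


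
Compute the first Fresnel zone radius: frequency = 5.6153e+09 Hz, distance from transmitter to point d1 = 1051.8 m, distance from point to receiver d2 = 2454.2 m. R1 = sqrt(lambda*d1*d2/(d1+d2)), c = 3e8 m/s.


lambda = c / f = 3.0000e+08 / 5.6153e+09 = 0.05342546 m
R1 = sqrt(0.05342546 * 1051.8 * 2454.2 / (1051.8 + 2454.2)) = 6.272 m

6.272 m


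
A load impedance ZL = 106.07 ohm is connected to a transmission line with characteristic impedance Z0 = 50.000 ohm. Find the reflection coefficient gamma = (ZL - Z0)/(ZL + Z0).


gamma = (106.07 - 50.000) / (106.07 + 50.000) = 0.3593

0.3593


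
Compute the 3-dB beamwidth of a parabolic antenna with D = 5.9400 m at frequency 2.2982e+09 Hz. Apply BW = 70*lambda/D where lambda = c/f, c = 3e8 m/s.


lambda = c / f = 3.0000e+08 / 2.2982e+09 = 0.1305369 m
BW = 70 * 0.1305369 / 5.9400 = 1.538 deg

1.538 deg


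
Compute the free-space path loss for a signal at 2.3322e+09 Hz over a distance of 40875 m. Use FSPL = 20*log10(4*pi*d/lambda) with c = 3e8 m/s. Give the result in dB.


lambda = c / f = 3.0000e+08 / 2.3322e+09 = 0.1286339 m
FSPL = 20 * log10(4*pi*40875/0.1286339) = 132.0 dB

132.0 dB


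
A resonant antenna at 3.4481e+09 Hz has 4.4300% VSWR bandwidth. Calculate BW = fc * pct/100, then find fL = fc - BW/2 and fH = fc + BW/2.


BW = 3.4481e+09 * 4.4300/100 = 1.527508e+08 Hz
fL = 3.4481e+09 - 1.527508e+08/2 = 3.372e+09 Hz
fH = 3.4481e+09 + 1.527508e+08/2 = 3.524e+09 Hz

BW=1.528e+08 Hz, fL=3.372e+09 Hz, fH=3.524e+09 Hz


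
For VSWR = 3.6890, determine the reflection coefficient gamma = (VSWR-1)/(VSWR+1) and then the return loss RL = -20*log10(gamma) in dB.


gamma = (3.6890 - 1) / (3.6890 + 1) = 0.5734698
RL = -20 * log10(0.5734698) = 4.830 dB

4.830 dB


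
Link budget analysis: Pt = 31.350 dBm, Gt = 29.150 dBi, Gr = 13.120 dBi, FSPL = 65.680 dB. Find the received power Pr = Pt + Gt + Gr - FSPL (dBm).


Pr = 31.350 + 29.150 + 13.120 - 65.680 = 7.94 dBm

7.94 dBm


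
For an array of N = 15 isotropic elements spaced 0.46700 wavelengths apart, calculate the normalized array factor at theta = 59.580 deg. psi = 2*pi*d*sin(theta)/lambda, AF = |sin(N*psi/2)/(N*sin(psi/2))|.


psi = 2*pi*0.46700*sin(59.580 deg) = 2.530310 rad
AF = |sin(15*2.530310/2) / (15*sin(2.530310/2))| = 8.908e-03

8.908e-03


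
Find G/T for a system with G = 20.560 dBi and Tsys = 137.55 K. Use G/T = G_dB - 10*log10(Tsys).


G/T = 20.560 - 10*log10(137.55) = 20.560 - 21.38461 = -0.8246 dB/K

-0.8246 dB/K


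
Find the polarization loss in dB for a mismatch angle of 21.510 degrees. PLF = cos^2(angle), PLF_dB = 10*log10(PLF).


PLF_linear = cos^2(21.510 deg) = 0.8655578
PLF_dB = 10 * log10(0.8655578) = -0.6270 dB

-0.6270 dB


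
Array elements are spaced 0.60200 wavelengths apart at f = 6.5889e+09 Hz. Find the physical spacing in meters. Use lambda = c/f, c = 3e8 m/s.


lambda = c / f = 3.0000e+08 / 6.5889e+09 = 0.04553112 m
d = 0.60200 * 0.04553112 = 0.02741 m

0.02741 m


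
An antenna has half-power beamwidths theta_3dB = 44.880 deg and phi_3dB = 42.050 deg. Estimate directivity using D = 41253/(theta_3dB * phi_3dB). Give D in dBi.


D_linear = 41253 / (44.880 * 42.050) = 21.85932
D_dBi = 10 * log10(21.85932) = 13.40 dBi

13.40 dBi


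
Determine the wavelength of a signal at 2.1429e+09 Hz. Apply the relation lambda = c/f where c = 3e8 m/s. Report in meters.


lambda = c / f = 3.0000e+08 / 2.1429e+09 = 0.1400 m

0.1400 m


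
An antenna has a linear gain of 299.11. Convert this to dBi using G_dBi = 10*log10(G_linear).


G_dBi = 10 * log10(299.11) = 24.76 dBi

24.76 dBi


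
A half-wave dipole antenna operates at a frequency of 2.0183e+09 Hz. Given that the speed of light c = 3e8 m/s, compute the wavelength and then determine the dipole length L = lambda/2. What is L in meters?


lambda = c / f = 3.0000e+08 / 2.0183e+09 = 0.1486399 m
L = lambda / 2 = 0.1486399 / 2 = 0.07432 m

0.07432 m


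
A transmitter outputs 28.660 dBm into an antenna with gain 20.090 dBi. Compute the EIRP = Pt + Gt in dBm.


EIRP = Pt + Gt = 28.660 + 20.090 = 48.75 dBm

48.75 dBm


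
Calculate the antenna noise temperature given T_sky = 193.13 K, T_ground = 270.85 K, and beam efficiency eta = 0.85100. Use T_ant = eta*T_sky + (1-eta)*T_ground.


T_ant = 0.85100 * 193.13 + (1 - 0.85100) * 270.85 = 204.7 K

204.7 K


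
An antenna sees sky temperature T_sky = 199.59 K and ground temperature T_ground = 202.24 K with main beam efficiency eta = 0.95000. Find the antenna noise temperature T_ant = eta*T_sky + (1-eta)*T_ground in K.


T_ant = 0.95000 * 199.59 + (1 - 0.95000) * 202.24 = 199.7 K

199.7 K


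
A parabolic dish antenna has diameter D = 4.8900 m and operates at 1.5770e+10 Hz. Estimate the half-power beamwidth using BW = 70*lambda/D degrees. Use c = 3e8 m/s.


lambda = c / f = 3.0000e+08 / 1.5770e+10 = 0.01902346 m
BW = 70 * 0.01902346 / 4.8900 = 0.2723 deg

0.2723 deg


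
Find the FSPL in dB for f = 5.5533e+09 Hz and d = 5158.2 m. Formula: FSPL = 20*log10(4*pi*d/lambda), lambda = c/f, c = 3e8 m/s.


lambda = c / f = 3.0000e+08 / 5.5533e+09 = 0.05402193 m
FSPL = 20 * log10(4*pi*5158.2/0.05402193) = 121.6 dB

121.6 dB


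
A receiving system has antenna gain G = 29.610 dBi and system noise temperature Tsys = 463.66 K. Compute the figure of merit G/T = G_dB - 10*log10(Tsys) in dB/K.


G/T = 29.610 - 10*log10(463.66) = 29.610 - 26.66200 = 2.948 dB/K

2.948 dB/K


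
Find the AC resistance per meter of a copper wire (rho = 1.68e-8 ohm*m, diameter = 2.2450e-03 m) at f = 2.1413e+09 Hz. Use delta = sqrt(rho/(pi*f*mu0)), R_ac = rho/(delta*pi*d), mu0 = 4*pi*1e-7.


delta = sqrt(1.68e-8 / (pi * 2.1413e+09 * 4*pi*1e-7)) = 1.409730e-06 m
R_ac = 1.68e-8 / (1.409730e-06 * pi * 2.2450e-03) = 1.690 ohm/m

1.690 ohm/m


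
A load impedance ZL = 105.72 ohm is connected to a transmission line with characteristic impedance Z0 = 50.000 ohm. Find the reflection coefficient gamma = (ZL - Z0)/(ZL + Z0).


gamma = (105.72 - 50.000) / (105.72 + 50.000) = 0.3578

0.3578


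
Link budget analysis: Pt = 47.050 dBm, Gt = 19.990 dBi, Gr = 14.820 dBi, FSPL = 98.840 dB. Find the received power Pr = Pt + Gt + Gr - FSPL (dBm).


Pr = 47.050 + 19.990 + 14.820 - 98.840 = -16.98 dBm

-16.98 dBm


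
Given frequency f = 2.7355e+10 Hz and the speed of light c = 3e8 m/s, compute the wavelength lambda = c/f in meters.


lambda = c / f = 3.0000e+08 / 2.7355e+10 = 0.01097 m

0.01097 m


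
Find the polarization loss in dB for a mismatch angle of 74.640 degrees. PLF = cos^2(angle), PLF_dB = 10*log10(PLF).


PLF_linear = cos^2(74.640 deg) = 0.07016300
PLF_dB = 10 * log10(0.07016300) = -11.54 dB

-11.54 dB


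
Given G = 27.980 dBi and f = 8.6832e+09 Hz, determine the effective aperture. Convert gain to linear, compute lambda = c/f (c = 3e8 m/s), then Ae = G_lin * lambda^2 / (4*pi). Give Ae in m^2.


lambda = c / f = 3.0000e+08 / 8.6832e+09 = 0.03454947 m
G_linear = 10^(27.980/10) = 628.0584
Ae = G_linear * lambda^2 / (4*pi) = 628.0584 * 0.03454947^2 / (4*pi) = 0.05966 m^2

0.05966 m^2


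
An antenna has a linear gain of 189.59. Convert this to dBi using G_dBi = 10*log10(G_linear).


G_dBi = 10 * log10(189.59) = 22.78 dBi

22.78 dBi


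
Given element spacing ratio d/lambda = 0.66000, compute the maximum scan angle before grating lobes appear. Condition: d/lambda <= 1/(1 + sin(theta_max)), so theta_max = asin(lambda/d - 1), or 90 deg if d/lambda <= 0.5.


lambda/d - 1 = 1/0.66000 - 1 = 0.5151515
theta_max = asin(0.5151515) = 31.01 deg

31.01 deg


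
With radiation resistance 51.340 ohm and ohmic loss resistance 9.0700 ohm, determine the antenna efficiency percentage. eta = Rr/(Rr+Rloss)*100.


eta = 51.340 / (51.340 + 9.0700) * 100 = 84.99%

84.99%


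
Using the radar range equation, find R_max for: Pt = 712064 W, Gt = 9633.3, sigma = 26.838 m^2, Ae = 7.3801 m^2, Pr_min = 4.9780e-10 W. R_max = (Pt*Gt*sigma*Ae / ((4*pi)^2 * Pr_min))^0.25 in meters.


R^4 = 712064*9633.3*26.838*7.3801 / ((4*pi)^2 * 4.9780e-10) = 1.728351e+19
R_max = 1.728351e+19^0.25 = 64477 m

64477 m


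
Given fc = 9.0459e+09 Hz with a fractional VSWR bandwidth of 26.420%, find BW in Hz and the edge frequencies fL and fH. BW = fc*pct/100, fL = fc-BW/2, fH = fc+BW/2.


BW = 9.0459e+09 * 26.420/100 = 2.389927e+09 Hz
fL = 9.0459e+09 - 2.389927e+09/2 = 7.851e+09 Hz
fH = 9.0459e+09 + 2.389927e+09/2 = 1.024e+10 Hz

BW=2.390e+09 Hz, fL=7.851e+09 Hz, fH=1.024e+10 Hz


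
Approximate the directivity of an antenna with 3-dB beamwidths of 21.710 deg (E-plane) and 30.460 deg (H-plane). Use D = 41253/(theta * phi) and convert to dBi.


D_linear = 41253 / (21.710 * 30.460) = 62.38294
D_dBi = 10 * log10(62.38294) = 17.95 dBi

17.95 dBi


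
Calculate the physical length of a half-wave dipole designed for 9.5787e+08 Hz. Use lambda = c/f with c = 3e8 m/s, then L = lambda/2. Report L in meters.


lambda = c / f = 3.0000e+08 / 9.5787e+08 = 0.3131949 m
L = lambda / 2 = 0.3131949 / 2 = 0.1566 m

0.1566 m


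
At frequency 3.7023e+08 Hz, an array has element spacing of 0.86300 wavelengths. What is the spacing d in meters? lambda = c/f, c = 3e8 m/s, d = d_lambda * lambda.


lambda = c / f = 3.0000e+08 / 3.7023e+08 = 0.8103071 m
d = 0.86300 * 0.8103071 = 0.6993 m

0.6993 m


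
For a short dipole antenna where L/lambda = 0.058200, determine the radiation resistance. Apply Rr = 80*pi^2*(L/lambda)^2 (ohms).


Rr = 80 * pi^2 * (0.058200)^2 = 80 * 9.869604 * 3.387240e-03 = 2.674 ohm

2.674 ohm


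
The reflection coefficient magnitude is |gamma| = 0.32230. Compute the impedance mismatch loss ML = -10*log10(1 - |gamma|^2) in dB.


ML = -10 * log10(1 - 0.32230^2) = -10 * log10(0.89612271) = 0.4763 dB

0.4763 dB


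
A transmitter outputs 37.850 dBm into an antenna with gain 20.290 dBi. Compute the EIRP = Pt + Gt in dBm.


EIRP = Pt + Gt = 37.850 + 20.290 = 58.14 dBm

58.14 dBm


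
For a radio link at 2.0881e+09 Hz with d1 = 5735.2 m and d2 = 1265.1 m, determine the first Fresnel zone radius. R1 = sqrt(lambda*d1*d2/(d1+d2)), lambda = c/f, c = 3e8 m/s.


lambda = c / f = 3.0000e+08 / 2.0881e+09 = 0.1436713 m
R1 = sqrt(0.1436713 * 5735.2 * 1265.1 / (5735.2 + 1265.1)) = 12.20 m

12.20 m


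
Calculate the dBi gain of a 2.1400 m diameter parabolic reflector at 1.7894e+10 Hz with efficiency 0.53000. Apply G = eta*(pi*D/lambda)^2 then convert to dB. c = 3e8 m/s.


lambda = c / f = 3.0000e+08 / 1.7894e+10 = 0.01676540 m
G_linear = 0.53000 * (pi * 2.1400 / 0.01676540)^2 = 85226.63
G_dBi = 10 * log10(85226.63) = 49.31 dBi

49.31 dBi


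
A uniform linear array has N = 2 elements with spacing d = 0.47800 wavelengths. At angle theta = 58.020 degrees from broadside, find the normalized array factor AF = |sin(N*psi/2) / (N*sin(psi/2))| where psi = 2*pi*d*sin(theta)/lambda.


psi = 2*pi*0.47800*sin(58.020 deg) = 2.547551 rad
AF = |sin(2*2.547551/2) / (2*sin(2.547551/2))| = 0.2927

0.2927


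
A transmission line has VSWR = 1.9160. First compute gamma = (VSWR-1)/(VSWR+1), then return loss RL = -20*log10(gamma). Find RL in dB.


gamma = (1.9160 - 1) / (1.9160 + 1) = 0.3141289
RL = -20 * log10(0.3141289) = 10.06 dB

10.06 dB


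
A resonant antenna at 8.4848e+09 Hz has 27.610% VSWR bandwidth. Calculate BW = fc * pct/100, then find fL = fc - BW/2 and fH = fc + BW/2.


BW = 8.4848e+09 * 27.610/100 = 2.342653e+09 Hz
fL = 8.4848e+09 - 2.342653e+09/2 = 7.313e+09 Hz
fH = 8.4848e+09 + 2.342653e+09/2 = 9.656e+09 Hz

BW=2.343e+09 Hz, fL=7.313e+09 Hz, fH=9.656e+09 Hz


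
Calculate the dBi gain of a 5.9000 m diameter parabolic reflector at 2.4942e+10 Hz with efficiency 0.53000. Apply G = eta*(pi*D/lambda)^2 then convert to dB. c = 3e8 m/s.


lambda = c / f = 3.0000e+08 / 2.4942e+10 = 0.01202790 m
G_linear = 0.53000 * (pi * 5.9000 / 0.01202790)^2 = 1.258636e+06
G_dBi = 10 * log10(1.258636e+06) = 61.00 dBi

61.00 dBi


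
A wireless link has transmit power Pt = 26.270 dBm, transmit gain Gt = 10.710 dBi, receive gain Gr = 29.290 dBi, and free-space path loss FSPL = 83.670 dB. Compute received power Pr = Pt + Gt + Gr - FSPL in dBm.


Pr = 26.270 + 10.710 + 29.290 - 83.670 = -17.40 dBm

-17.40 dBm


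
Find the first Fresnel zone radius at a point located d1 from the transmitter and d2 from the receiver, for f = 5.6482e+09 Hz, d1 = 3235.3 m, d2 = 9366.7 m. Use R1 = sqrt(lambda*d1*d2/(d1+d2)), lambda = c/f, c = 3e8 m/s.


lambda = c / f = 3.0000e+08 / 5.6482e+09 = 0.05311427 m
R1 = sqrt(0.05311427 * 3235.3 * 9366.7 / (3235.3 + 9366.7)) = 11.30 m

11.30 m


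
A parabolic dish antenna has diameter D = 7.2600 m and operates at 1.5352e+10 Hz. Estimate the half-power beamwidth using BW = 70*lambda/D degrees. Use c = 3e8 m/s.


lambda = c / f = 3.0000e+08 / 1.5352e+10 = 0.01954143 m
BW = 70 * 0.01954143 / 7.2600 = 0.1884 deg

0.1884 deg


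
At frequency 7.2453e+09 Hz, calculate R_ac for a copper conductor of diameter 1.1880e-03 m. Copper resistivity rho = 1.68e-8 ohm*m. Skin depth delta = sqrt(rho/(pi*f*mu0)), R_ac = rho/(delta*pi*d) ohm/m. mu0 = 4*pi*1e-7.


delta = sqrt(1.68e-8 / (pi * 7.2453e+09 * 4*pi*1e-7)) = 7.663843e-07 m
R_ac = 1.68e-8 / (7.663843e-07 * pi * 1.1880e-03) = 5.873 ohm/m

5.873 ohm/m


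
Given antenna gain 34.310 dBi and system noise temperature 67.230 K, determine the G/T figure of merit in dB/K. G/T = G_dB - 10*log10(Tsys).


G/T = 34.310 - 10*log10(67.230) = 34.310 - 18.27563 = 16.03 dB/K

16.03 dB/K
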